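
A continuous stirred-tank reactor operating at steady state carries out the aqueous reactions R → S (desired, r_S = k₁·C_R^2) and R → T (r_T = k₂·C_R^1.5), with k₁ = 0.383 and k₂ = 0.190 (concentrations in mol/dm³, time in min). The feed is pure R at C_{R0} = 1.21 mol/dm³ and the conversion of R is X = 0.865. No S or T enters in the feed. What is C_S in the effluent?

Exit C_R = C_{R0}(1−X) = 1.21×0.135 = 0.1633 mol/dm³.
Rates in a CSTR are evaluated at the outlet concentration: r_S = 0.383×0.1633^2 = 0.01022, r_T = 0.190×0.1633^1.5 = 0.01254.
Fraction of consumed R going to S: r_S/(r_S+r_T) = 0.4489.
C_S = 0.4489·C_{R0}·X = 0.4489×1.21×0.865 = 0.470 mol/dm³.

0.470 mol/dm³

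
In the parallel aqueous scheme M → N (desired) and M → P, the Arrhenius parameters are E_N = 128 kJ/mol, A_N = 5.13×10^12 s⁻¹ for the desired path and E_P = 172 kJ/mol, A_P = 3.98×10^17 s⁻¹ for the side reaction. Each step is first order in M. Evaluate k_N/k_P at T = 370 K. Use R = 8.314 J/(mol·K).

21.0

k_N/k_P = (A_N/A_P)·exp[−(E_N−E_P)/(RT)] = (A_N/A_P)·exp[(E_P−E_N)/(RT)].
(E_P−E_N)/(RT) = (172−128)×10³/(8.314×370) = 44000/3076 = 14.30.
k_N/k_P = (5.13×10^12/3.98×10^17)·exp(14.30) = 1.289×10^-5 × 1.629×10^6 = 21.0.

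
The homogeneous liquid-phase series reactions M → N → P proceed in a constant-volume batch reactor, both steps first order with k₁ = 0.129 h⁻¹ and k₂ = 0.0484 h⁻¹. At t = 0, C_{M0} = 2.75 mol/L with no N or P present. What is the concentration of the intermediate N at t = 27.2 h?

Solving the coupled first-order balances gives C_N(t) = [k₁/(k₂−k₁)]·C_{M0}·(e^(−k₁t) − e^(−k₂t)).
e^(−k₁t) = e^(−0.129×27.2) = e^(−3.509) = 0.02993; e^(−k₂t) = e^(−1.316) = 0.2681.
C_N = 0.129×2.75/(0.0484−0.129) × (0.02993−0.2681) = (-4.401)×(-0.2381) = 1.048 mol/L.

1.05 mol/L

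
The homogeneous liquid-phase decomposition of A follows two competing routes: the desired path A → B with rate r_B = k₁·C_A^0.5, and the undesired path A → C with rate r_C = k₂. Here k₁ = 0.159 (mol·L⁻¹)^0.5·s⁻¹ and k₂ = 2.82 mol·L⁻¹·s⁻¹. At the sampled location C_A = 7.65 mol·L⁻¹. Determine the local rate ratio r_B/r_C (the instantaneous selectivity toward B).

S_{B/C} = r_B/r_C = (k₁·C_A^0.5)/(k₂) = (k₁/k₂)·C_A^0.5.
= (0.159×7.650^0.5) / (2.82) = 0.4398/2.820 = 0.156.
Since the desired path is higher order in A, keeping C_A high (PFR or concentrated feed) favours B.

0.156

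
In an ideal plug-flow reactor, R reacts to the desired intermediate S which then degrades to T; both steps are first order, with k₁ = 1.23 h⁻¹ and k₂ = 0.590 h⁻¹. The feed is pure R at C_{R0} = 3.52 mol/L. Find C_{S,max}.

1.79 mol/L

For a first-order series the maximum intermediate yield is C_{S,max}/C_{R0} = (k₁/k₂)^[k₂/(k₂−k₁)].
= (1.23/0.590)^(0.590/(0.590−1.23)) = (2.085)^(-0.9219) = 0.5080.
C_{S,max} = 0.5080×3.52 = 1.79 mol/L.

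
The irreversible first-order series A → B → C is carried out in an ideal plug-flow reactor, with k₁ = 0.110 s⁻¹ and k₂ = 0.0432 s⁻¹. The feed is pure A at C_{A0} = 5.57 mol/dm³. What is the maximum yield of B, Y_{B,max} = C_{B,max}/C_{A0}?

At the optimum, C_{B,max}/C_{A0} = (k₁/k₂)^[k₂/(k₂−k₁)].
= (0.110/0.0432)^(0.0432/(0.0432−0.110)) = (2.546)^(-0.6467) = 0.5464.

0.546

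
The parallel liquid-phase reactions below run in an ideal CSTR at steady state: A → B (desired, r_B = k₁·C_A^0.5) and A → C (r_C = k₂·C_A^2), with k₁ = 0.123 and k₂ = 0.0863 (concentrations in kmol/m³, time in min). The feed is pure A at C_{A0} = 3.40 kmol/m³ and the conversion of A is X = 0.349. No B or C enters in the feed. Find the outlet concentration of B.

Exit C_A = C_{A0}(1−X) = 3.40×0.651 = 2.213 kmol/m³.
A CSTR operates uniformly at the exit composition, giving r_B = 0.1830 and r_C = 0.4228 (each k·C_A^n at C_A = 2.213).
Fraction of consumed A going to B: r_B/(r_B+r_C) = 0.3021.
C_B = 0.3021·C_{A0}·X = 0.3021×3.40×0.349 = 0.358 kmol/m³.

0.358 kmol/m³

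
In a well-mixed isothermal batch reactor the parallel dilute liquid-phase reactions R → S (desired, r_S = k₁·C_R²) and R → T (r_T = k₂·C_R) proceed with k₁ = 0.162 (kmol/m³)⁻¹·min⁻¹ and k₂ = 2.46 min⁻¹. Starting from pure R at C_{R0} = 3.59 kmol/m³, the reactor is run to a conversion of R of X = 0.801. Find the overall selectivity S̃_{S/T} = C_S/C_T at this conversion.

C_R = C_{R0}(1−X) = 0.7144 kmol/m³.
Along a PFR/batch, dC_T/dC_R = −r_T/(r_S+r_T) = −k₂/(k₂+k₁·C_R).
Integrating from C_{R0} to C_R: C_T = (2.46/0.162)·ln[(2.46+0.162·3.59)/(2.46+0.162·0.714)] = 15.19·ln(3.042/2.576) = 2.524 kmol/m³.
Then C_S = (C_{R0}−C_R) − C_T = 2.876 − 2.524 = 0.3512 kmol/m³.
S̃_{S/T} = C_S/C_T = 0.3512/2.524 = 0.139.

0.139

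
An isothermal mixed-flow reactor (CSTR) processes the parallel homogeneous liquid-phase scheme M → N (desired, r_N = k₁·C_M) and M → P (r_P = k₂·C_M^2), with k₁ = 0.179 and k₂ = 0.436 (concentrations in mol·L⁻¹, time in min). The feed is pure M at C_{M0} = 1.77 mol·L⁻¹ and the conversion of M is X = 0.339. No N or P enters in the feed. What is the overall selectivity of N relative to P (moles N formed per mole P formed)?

0.351

Exit C_M = C_{M0}(1−X) = 1.77×0.661 = 1.170 mol·L⁻¹.
In a CSTR the entire volume is at exit conditions, so r_N = 0.179×1.170 = 0.2094 and r_P = 0.436×1.170^2 = 0.5968.
Overall selectivity = C_N/C_P = r_Nτ/(r_Pτ) = r_N/r_P = 0.351.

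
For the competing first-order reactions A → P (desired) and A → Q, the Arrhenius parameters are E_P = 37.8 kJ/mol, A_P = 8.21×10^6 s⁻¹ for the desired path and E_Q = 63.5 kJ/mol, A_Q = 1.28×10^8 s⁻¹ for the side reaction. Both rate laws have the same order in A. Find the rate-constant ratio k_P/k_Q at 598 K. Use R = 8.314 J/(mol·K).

With equal orders, S_{P/Q} = k_P/k_Q = (A_P/A_Q)·exp[(E_Q−E_P)/(RT)].
(E_Q−E_P)/(RT) = (63.5−37.8)×10³/(8.314×598) = 25700/4972 = 5.169.
k_P/k_Q = (8.21×10^6/1.28×10^8)·exp(5.169) = 0.06414 × 175.8 = 11.3.

11.3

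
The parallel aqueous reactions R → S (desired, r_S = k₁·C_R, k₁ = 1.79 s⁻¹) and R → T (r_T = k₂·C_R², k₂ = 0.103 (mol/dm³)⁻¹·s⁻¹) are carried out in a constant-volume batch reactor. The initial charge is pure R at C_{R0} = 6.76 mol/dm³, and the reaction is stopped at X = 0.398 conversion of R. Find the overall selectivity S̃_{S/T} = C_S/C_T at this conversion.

C_R = C_{R0}(1−X) = 4.070 mol/dm³.
Along a PFR/batch, dC_S/dC_R = −r_S/(r_S+r_T) = −k₁/(k₁+k₂·C_R).
Integrating from C_{R0} to C_R: C_S = (1.79/0.103)·ln[(1.79+0.103·6.76)/(1.79+0.103·4.07)] = 17.38·ln(2.486/2.209) = 2.054 mol/dm³.
C_T = (C_{R0}−C_R)−C_S = 0.6368 mol/dm³; S̃_{S/T} = 2.054/0.6368 = 3.23.

3.23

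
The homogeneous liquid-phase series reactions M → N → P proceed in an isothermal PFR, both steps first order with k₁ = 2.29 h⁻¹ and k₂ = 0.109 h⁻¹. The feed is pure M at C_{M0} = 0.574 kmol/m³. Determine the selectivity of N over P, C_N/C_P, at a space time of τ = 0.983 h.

13.4

Solving the coupled first-order balances gives C_N(τ) = [k₁/(k₂−k₁)]·C_{M0}·(e^(−k₁τ) − e^(−k₂τ)).
e^(−k₁τ) = e^(−2.29×0.983) = e^(−2.251) = 0.1053; e^(−k₂τ) = e^(−0.1071) = 0.8984.
C_N = 2.29×0.574/(0.109−2.29) × (0.1053−0.8984) = (-0.6027)×(-0.7931) = 0.4780 kmol/m³.
C_M = C_{M0}e^(−k₁τ) = 0.06043 kmol/m³, so C_P = C_{M0}−C_M−C_N = 0.03557 kmol/m³; C_N/C_P = 13.4.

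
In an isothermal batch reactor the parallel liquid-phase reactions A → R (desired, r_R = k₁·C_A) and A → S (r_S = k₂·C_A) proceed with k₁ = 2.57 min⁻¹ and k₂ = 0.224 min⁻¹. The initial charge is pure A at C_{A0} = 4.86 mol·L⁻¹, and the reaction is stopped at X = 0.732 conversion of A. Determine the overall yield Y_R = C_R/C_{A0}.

C_A = C_{A0}(1−X) = 1.302 mol·L⁻¹.
Both paths are first order in A, so the instantaneous fraction to R is constant: dC_R/d(−C_A) = k₁/(k₁+k₂) = 0.9198.
C_R = 0.9198·(C_{A0}−C_A) = 0.9198×3.558 = 3.27 mol·L⁻¹.
Y_R = C_R/C_{A0} = 3.272/4.86 = 0.673.

0.673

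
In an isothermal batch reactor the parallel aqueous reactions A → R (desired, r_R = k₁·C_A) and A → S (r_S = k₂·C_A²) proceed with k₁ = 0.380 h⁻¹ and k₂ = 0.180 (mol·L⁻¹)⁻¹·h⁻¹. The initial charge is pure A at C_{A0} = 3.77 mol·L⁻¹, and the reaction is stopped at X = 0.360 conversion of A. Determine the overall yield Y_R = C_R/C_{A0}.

C_A = C_{A0}(1−X) = 2.413 mol·L⁻¹.
Along a PFR/batch, dC_R/dC_A = −r_R/(r_R+r_S) = −k₁/(k₁+k₂·C_A).
Integrating from C_{A0} to C_A: C_R = (0.380/0.180)·ln[(0.380+0.180·3.77)/(0.380+0.180·2.41)] = 2.111·ln(1.059/0.8143) = 0.5539 mol·L⁻¹.
Y_R = C_R/C_{A0} = 0.5539/3.77 = 0.147.

0.147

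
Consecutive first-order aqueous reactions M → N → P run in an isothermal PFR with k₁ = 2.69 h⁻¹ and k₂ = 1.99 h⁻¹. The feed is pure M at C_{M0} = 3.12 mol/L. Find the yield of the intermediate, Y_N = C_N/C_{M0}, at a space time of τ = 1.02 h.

Solving the coupled first-order balances gives C_N(τ) = [k₁/(k₂−k₁)]·C_{M0}·(e^(−k₁τ) − e^(−k₂τ)).
e^(−k₁τ) = e^(−2.69×1.02) = e^(−2.744) = 0.06433; e^(−k₂τ) = e^(−2.030) = 0.1314.
C_N = 2.69×3.12/(1.99−2.69) × (0.06433−0.1314) = (-11.99)×(-0.06704) = 0.8037 mol/L.
Y_N = C_N/C_{M0} = 0.8037/3.12 = 0.258.

0.258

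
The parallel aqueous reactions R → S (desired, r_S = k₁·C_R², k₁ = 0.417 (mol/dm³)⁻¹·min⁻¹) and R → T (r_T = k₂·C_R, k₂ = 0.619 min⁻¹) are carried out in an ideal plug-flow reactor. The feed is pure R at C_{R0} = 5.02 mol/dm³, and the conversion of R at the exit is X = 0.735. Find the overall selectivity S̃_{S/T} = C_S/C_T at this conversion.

1.97

C_R = C_{R0}(1−X) = 1.330 mol/dm³.
Along a PFR/batch, dC_T/dC_R = −r_T/(r_S+r_T) = −k₂/(k₂+k₁·C_R).
Integrating from C_{R0} to C_R: C_T = (0.619/0.417)·ln[(0.619+0.417·5.02)/(0.619+0.417·1.33)] = 1.484·ln(2.712/1.174) = 1.243 mol/dm³.
Then C_S = (C_{R0}−C_R) − C_T = 3.690 − 1.243 = 2.446 mol/dm³.
S̃_{S/T} = C_S/C_T = 2.446/1.243 = 1.97.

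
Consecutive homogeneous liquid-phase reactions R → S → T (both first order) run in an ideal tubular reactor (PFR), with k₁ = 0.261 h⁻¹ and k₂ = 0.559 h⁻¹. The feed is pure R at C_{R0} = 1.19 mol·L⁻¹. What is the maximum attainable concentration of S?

Evaluating C_S at τ_opt = ln(k₂/k₁)/(k₂−k₁) gives C_{S,max}/C_{R0} = (k₁/k₂)^[k₂/(k₂−k₁)].
= (0.261/0.559)^(0.559/(0.559−0.261)) = (0.4669)^(1.876) = 0.2396.
C_{S,max} = 0.2396×1.19 = 0.285 mol·L⁻¹.

0.285 mol·L⁻¹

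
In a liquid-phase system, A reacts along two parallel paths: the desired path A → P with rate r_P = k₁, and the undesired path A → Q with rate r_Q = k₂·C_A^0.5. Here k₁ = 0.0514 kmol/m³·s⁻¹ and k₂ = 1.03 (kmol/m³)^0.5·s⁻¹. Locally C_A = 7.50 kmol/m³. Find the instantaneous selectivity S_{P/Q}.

0.0182

S_{P/Q} = r_P/r_Q = (k₁)/(k₂·C_A^0.5) = (k₁/k₂)·C_A^-0.5.
= (0.0514) / (1.03×7.500^0.5) = 0.05140/2.821 = 0.0182.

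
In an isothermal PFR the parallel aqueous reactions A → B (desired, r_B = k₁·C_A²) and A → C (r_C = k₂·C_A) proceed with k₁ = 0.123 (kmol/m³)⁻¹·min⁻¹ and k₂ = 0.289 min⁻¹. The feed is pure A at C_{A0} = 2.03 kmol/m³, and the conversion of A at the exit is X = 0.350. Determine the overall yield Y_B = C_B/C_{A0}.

0.145

C_A = C_{A0}(1−X) = 1.319 kmol/m³.
Along a PFR/batch, dC_C/dC_A = −r_C/(r_B+r_C) = −k₂/(k₂+k₁·C_A).
Integrating from C_{A0} to C_A: C_C = (0.289/0.123)·ln[(0.289+0.123·2.03)/(0.289+0.123·1.32)] = 2.350·ln(0.5387/0.4513) = 0.4159 kmol/m³.
Then C_B = (C_{A0}−C_A) − C_C = 0.7105 − 0.4159 = 0.2946 kmol/m³.
Y_B = C_B/C_{A0} = 0.2946/2.03 = 0.145.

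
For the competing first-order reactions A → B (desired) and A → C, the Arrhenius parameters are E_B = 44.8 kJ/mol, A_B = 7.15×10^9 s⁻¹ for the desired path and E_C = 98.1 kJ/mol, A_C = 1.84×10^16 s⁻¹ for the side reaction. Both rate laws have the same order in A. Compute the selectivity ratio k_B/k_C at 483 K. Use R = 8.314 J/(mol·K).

0.226

k_B/k_C = (A_B/A_C)·exp[−(E_B−E_C)/(RT)] = (A_B/A_C)·exp[(E_C−E_B)/(RT)].
(E_C−E_B)/(RT) = (98.1−44.8)×10³/(8.314×483) = 53300/4016 = 13.27.
k_B/k_C = (7.15×10^9/1.84×10^16)·exp(13.27) = 3.886×10^-7 × 5.813×10^5 = 0.226.
Since E_B < E_C, lowering the temperature improves selectivity toward B.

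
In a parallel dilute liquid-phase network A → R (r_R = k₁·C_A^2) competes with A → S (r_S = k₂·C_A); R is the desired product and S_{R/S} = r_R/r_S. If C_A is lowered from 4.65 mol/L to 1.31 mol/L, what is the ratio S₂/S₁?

0.282

S_{R/S} = (k₁/k₂)·C_A, so S₂/S₁ = (C_{A,2}/C_{A,1}).
= 1.31/4.65 = 0.282.
Selectivity toward R falls as C_A falls — high-concentration operation is favoured.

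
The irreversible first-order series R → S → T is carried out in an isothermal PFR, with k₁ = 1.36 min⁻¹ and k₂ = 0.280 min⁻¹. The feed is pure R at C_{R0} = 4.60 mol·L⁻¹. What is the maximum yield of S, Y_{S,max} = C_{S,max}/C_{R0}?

0.664

For a first-order series the maximum intermediate yield is C_{S,max}/C_{R0} = (k₁/k₂)^[k₂/(k₂−k₁)].
= (1.36/0.280)^(0.280/(0.280−1.36)) = (4.857)^(-0.2593) = 0.6638.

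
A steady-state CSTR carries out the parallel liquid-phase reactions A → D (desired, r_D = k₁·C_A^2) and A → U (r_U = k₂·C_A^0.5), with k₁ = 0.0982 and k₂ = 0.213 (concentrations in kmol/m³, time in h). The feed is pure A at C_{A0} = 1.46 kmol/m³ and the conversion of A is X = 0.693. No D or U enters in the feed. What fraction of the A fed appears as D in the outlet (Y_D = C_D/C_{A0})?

0.0842

Exit C_A = C_{A0}(1−X) = 1.46×0.307 = 0.4482 kmol/m³.
In a CSTR the entire volume is at exit conditions, so r_D = 0.0982×0.4482^2 = 0.01973 and r_U = 0.213×0.4482^0.5 = 0.1426.
Fraction of consumed A going to D: r_D/(r_D+r_U) = 0.1215.
C_D = 0.1215·C_{A0}·X = 0.1215×1.46×0.693 = 0.123 kmol/m³; Y_D = C_D/C_{A0} = 0.0842.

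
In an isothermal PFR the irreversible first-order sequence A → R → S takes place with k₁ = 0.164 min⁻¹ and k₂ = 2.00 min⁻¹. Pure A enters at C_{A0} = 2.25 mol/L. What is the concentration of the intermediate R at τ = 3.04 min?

0.122 mol/L

The intermediate concentration in a first-order A→B→C sequence is C_R = k₁C_{A0}(e^(−k₁τ) − e^(−k₂τ))/(k₂−k₁).
e^(−k₁τ) = e^(−0.164×3.04) = e^(−0.4986) = 0.6074; e^(−k₂τ) = e^(−6.080) = 0.002288.
C_R = 0.164×2.25/(2.00−0.164) × (0.6074−0.002288) = 0.2010×0.6051 = 0.1216 mol/L.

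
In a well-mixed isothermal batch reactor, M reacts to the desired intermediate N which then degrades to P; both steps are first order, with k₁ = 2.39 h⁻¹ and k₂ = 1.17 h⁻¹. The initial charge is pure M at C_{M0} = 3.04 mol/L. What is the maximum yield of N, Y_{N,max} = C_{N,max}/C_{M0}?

0.504

Evaluating C_N at t_opt = ln(k₂/k₁)/(k₂−k₁) gives C_{N,max}/C_{M0} = (k₁/k₂)^[k₂/(k₂−k₁)].
= (2.39/1.17)^(1.17/(1.17−2.39)) = (2.043)^(-0.9590) = 0.5041.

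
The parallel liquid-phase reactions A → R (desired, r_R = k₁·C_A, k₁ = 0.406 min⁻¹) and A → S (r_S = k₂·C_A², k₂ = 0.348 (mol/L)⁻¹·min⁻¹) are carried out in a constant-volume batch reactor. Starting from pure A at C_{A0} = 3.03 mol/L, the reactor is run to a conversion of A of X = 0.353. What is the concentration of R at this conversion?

0.343 mol/L

C_A = C_{A0}(1−X) = 1.960 mol/L.
Along a PFR/batch, dC_R/dC_A = −r_R/(r_R+r_S) = −k₁/(k₁+k₂·C_A).
Integrating from C_{A0} to C_A: C_R = (0.406/0.348)·ln[(0.406+0.348·3.03)/(0.406+0.348·1.96)] = 1.167·ln(1.460/1.088) = 0.3432 mol/L.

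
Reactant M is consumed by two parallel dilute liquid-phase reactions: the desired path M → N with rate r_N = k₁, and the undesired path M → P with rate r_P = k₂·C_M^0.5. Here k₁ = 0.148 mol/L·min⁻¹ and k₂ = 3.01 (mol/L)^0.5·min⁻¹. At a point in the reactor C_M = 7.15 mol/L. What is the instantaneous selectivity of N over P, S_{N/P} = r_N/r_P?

0.0184

S_{N/P} = r_N/r_P = (k₁)/(k₂·C_M^0.5) = (k₁/k₂)·C_M^-0.5.
= (0.148) / (3.01×7.150^0.5) = 0.1480/8.049 = 0.0184.
The undesired path is higher order in M, so low C_M (CSTR or dilute feed) favours N.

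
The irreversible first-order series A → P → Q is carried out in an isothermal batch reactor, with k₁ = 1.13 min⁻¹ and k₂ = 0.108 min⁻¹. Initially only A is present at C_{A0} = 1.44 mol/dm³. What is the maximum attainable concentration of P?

1.12 mol/dm³

For a first-order series the maximum intermediate yield is C_{P,max}/C_{A0} = (k₁/k₂)^[k₂/(k₂−k₁)].
= (1.13/0.108)^(0.108/(0.108−1.13)) = (10.46)^(-0.1057) = 0.7803.
C_{P,max} = 0.7803×1.44 = 1.12 mol/dm³.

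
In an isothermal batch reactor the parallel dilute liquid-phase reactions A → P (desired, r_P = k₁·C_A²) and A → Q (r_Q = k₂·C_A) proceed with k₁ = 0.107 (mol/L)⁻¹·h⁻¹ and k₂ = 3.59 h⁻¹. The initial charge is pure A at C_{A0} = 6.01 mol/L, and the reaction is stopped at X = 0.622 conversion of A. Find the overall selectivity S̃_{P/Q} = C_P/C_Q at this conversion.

C_A = C_{A0}(1−X) = 2.272 mol/L.
Along a PFR/batch, dC_Q/dC_A = −r_Q/(r_P+r_Q) = −k₂/(k₂+k₁·C_A).
Integrating from C_{A0} to C_A: C_Q = (3.59/0.107)·ln[(3.59+0.107·6.01)/(3.59+0.107·2.27)] = 33.55·ln(4.233/3.833) = 3.330 mol/L.
Then C_P = (C_{A0}−C_A) − C_Q = 3.738 − 3.330 = 0.4080 mol/L.
S̃_{P/Q} = C_P/C_Q = 0.4080/3.330 = 0.122.

0.122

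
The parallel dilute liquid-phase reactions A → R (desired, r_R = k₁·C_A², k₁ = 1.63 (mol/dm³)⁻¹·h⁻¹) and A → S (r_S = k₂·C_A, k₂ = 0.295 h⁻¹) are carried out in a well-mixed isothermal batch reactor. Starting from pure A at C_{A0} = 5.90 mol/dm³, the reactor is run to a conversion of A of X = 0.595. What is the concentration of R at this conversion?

C_A = C_{A0}(1−X) = 2.390 mol/dm³.
Along a PFR/batch, dC_S/dC_A = −r_S/(r_R+r_S) = −k₂/(k₂+k₁·C_A).
Integrating from C_{A0} to C_A: C_S = (0.295/1.63)·ln[(0.295+1.63·5.90)/(0.295+1.63·2.39)] = 0.1810·ln(9.912/4.190) = 0.1558 mol/dm³.
Then C_R = (C_{A0}−C_A) − C_S = 3.510 − 0.1558 = 3.355 mol/dm³.

3.35 mol/dm³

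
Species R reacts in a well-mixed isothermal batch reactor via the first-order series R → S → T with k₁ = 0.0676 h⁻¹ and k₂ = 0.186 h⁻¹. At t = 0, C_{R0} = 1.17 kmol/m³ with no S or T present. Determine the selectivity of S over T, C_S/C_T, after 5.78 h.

For first-order series with pure R initially, C_S(t) = k₁C_{R0}/(k₂−k₁)·(e^(−k₁t) − e^(−k₂t)).
e^(−k₁t) = e^(−0.0676×5.78) = e^(−0.3907) = 0.6766; e^(−k₂t) = e^(−1.075) = 0.3413.
C_S = 0.0676×1.17/(0.186−0.0676) × (0.6766−0.3413) = 0.6680×0.3353 = 0.2240 kmol/m³.
C_R = C_{R0}e^(−k₁t) = 0.7916 kmol/m³, so C_T = C_{R0}−C_R−C_S = 0.1544 kmol/m³; C_S/C_T = 1.45.

1.45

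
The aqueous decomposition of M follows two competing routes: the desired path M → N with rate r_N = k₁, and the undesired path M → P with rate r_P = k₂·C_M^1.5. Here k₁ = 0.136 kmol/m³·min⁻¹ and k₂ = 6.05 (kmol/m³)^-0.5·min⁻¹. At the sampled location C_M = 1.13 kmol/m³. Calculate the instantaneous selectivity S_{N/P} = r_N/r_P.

S_{N/P} = r_N/r_P = (k₁)/(k₂·C_M^1.5) = (k₁/k₂)·C_M^-1.5.
= (0.136) / (6.05×1.130^1.5) = 0.1360/7.267 = 0.0187.

0.0187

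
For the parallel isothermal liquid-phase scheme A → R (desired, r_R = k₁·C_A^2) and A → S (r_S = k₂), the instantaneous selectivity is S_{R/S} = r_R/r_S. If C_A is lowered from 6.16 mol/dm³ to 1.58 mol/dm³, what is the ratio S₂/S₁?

0.0658

S_{R/S} = (k₁/k₂)·C_A^2, so S₂/S₁ = (C_{A,2}/C_{A,1})^2.
= (1.58/6.16)^2 = (0.2565)^2 = 0.0658.
Selectivity toward R falls as C_A falls — high-concentration operation is favoured.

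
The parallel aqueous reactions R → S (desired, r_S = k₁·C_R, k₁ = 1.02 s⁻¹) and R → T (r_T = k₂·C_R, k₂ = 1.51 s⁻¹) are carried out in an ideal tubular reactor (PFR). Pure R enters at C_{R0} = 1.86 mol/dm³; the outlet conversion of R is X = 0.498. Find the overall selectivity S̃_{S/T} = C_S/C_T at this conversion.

0.675

C_R = C_{R0}(1−X) = 0.9337 mol/dm³.
Both paths are first order in R, so the instantaneous fraction to S is constant: dC_S/d(−C_R) = k₁/(k₁+k₂) = 0.4032.
C_S = 0.4032·(C_{R0}−C_R) = 0.4032×0.9263 = 0.373 mol/dm³.
C_T = (C_{R0}−C_R)−C_S = 0.5528 mol/dm³; S̃_{S/T} = 0.3734/0.5528 = 0.675.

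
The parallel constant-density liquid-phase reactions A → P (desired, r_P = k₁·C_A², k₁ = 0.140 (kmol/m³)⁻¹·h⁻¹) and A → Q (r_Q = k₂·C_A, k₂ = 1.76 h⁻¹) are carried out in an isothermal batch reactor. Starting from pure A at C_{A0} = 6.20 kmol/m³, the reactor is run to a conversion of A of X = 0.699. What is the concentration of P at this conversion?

1.03 kmol/m³

C_A = C_{A0}(1−X) = 1.866 kmol/m³.
Along a PFR/batch, dC_Q/dC_A = −r_Q/(r_P+r_Q) = −k₂/(k₂+k₁·C_A).
Integrating from C_{A0} to C_A: C_Q = (1.76/0.140)·ln[(1.76+0.140·6.20)/(1.76+0.140·1.87)] = 12.57·ln(2.628/2.021) = 3.300 kmol/m³.
Then C_P = (C_{A0}−C_A) − C_Q = 4.334 − 3.300 = 1.034 kmol/m³.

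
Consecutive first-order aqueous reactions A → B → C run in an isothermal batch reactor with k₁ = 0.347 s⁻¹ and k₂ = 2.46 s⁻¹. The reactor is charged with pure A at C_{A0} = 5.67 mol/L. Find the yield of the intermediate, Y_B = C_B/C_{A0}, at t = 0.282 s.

0.0668

For first-order series with pure A initially, C_B(t) = k₁C_{A0}/(k₂−k₁)·(e^(−k₁t) − e^(−k₂t)).
e^(−k₁t) = e^(−0.347×0.282) = e^(−0.09785) = 0.9068; e^(−k₂t) = e^(−0.6937) = 0.4997.
C_B = 0.347×5.67/(2.46−0.347) × (0.9068−0.4997) = 0.9311×0.4071 = 0.3790 mol/L.
Y_B = C_B/C_{A0} = 0.3790/5.67 = 0.0668.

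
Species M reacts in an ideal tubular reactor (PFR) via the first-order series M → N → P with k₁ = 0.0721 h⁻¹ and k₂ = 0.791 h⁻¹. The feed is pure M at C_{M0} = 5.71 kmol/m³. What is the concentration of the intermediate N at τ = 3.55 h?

0.409 kmol/m³

For first-order series with pure M initially, C_N(τ) = k₁C_{M0}/(k₂−k₁)·(e^(−k₁τ) − e^(−k₂τ)).
e^(−k₁τ) = e^(−0.0721×3.55) = e^(−0.2560) = 0.7742; e^(−k₂τ) = e^(−2.808) = 0.06032.
C_N = 0.0721×5.71/(0.791−0.0721) × (0.7742−0.06032) = 0.5727×0.7139 = 0.4088 kmol/m³.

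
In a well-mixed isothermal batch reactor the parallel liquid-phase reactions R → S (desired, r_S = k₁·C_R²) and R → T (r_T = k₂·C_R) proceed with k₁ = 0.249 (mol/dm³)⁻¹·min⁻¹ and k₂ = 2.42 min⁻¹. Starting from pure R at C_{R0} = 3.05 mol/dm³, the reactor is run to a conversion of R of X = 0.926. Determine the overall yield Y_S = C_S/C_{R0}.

C_R = C_{R0}(1−X) = 0.2257 mol/dm³.
Along a PFR/batch, dC_T/dC_R = −r_T/(r_S+r_T) = −k₂/(k₂+k₁·C_R).
Integrating from C_{R0} to C_R: C_T = (2.42/0.249)·ln[(2.42+0.249·3.05)/(2.42+0.249·0.226)] = 9.719·ln(3.179/2.476) = 2.430 mol/dm³.
Then C_S = (C_{R0}−C_R) − C_T = 2.824 − 2.430 = 0.3947 mol/dm³.
Y_S = C_S/C_{R0} = 0.3947/3.05 = 0.129.

0.129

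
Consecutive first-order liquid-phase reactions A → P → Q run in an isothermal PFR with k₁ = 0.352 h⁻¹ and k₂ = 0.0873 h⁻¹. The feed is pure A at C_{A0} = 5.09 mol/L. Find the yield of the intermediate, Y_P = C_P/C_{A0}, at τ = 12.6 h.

The intermediate concentration in a first-order A→B→C sequence is C_P = k₁C_{A0}(e^(−k₁τ) − e^(−k₂τ))/(k₂−k₁).
e^(−k₁τ) = e^(−0.352×12.6) = e^(−4.435) = 0.01185; e^(−k₂τ) = e^(−1.100) = 0.3329.
C_P = 0.352×5.09/(0.0873−0.352) × (0.01185−0.3329) = (-6.769)×(-0.3210) = 2.173 mol/L.
Y_P = C_P/C_{A0} = 2.173/5.09 = 0.427.

0.427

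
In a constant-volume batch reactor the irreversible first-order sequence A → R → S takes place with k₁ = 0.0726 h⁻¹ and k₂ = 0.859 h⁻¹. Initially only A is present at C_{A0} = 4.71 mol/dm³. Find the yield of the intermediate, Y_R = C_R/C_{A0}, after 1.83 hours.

Solving the coupled first-order balances gives C_R(t) = [k₁/(k₂−k₁)]·C_{A0}·(e^(−k₁t) − e^(−k₂t)).
e^(−k₁t) = e^(−0.0726×1.83) = e^(−0.1329) = 0.8756; e^(−k₂t) = e^(−1.572) = 0.2076.
C_R = 0.0726×4.71/(0.859−0.0726) × (0.8756−0.2076) = 0.4348×0.6680 = 0.2904 mol/dm³.
Y_R = C_R/C_{A0} = 0.2904/4.71 = 0.0617.

0.0617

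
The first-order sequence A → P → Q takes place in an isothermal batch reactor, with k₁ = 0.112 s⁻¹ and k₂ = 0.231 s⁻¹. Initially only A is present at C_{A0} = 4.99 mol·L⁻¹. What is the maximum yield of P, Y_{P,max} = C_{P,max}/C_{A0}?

At the optimum, C_{P,max}/C_{A0} = (k₁/k₂)^[k₂/(k₂−k₁)].
= (0.112/0.231)^(0.231/(0.231−0.112)) = (0.4848)^(1.941) = 0.2453.

0.245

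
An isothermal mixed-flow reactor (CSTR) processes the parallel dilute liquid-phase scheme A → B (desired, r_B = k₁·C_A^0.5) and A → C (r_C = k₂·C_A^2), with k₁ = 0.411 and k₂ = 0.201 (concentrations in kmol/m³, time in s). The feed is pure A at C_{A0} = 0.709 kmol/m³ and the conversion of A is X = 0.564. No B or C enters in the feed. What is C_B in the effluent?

Exit C_A = C_{A0}(1−X) = 0.709×0.436 = 0.3091 kmol/m³.
Rates in a CSTR are evaluated at the outlet concentration: r_B = 0.411×0.3091^0.5 = 0.2285, r_C = 0.201×0.3091^2 = 0.01921.
Fraction of consumed A going to B: r_B/(r_B+r_C) = 0.9225.
C_B = 0.9225·C_{A0}·X = 0.9225×0.709×0.564 = 0.369 kmol/m³.

0.369 kmol/m³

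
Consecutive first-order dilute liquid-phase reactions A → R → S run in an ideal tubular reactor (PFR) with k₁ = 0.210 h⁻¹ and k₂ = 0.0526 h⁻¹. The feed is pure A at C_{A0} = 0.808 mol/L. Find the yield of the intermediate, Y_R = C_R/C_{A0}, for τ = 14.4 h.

Solving the coupled first-order balances gives C_R(τ) = [k₁/(k₂−k₁)]·C_{A0}·(e^(−k₁τ) − e^(−k₂τ)).
e^(−k₁τ) = e^(−0.210×14.4) = e^(−3.024) = 0.04861; e^(−k₂τ) = e^(−0.7574) = 0.4689.
C_R = 0.210×0.808/(0.0526−0.210) × (0.04861−0.4689) = (-1.078)×(-0.4203) = 0.4530 mol/L.
Y_R = C_R/C_{A0} = 0.4530/0.808 = 0.561.

0.561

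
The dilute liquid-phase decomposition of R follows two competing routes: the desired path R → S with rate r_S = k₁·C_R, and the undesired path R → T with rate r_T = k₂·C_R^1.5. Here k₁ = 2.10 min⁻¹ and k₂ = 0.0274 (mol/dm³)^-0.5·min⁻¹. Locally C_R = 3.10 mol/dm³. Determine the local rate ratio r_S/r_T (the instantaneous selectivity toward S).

43.5

S_{S/T} = r_S/r_T = (k₁·C_R)/(k₂·C_R^1.5) = (k₁/k₂)·C_R^-0.5.
= (2.10×3.100) / (0.0274×3.100^1.5) = 6.510/0.1496 = 43.5.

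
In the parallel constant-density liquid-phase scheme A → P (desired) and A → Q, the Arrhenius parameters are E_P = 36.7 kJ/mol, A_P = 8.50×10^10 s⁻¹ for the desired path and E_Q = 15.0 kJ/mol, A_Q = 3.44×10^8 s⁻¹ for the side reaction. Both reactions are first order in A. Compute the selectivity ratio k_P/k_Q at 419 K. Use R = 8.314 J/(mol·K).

Since both paths have the same order in A, the concentration cancels and S_{P/Q} = k_P/k_Q = (A_P/A_Q)·exp[(E_Q−E_P)/(RT)].
(E_Q−E_P)/(RT) = (15.0−36.7)×10³/(8.314×419) = -21700/3484 = -6.229.
k_P/k_Q = (8.50×10^10/3.44×10^8)·exp(-6.229) = 247.1 × 0.001971 = 0.487.
Since E_P > E_Q, raising the temperature improves selectivity toward P.

0.487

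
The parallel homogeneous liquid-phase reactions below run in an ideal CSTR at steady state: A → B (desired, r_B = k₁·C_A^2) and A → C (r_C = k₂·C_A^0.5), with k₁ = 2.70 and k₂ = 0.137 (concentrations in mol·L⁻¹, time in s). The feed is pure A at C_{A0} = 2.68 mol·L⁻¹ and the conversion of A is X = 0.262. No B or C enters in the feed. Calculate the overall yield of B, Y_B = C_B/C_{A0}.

Exit C_A = C_{A0}(1−X) = 2.68×0.738 = 1.978 mol·L⁻¹.
A CSTR operates uniformly at the exit composition, giving r_B = 10.56 and r_C = 0.1927 (each k·C_A^n at C_A = 1.978).
Fraction of consumed A going to B: r_B/(r_B+r_C) = 0.9821.
C_B = 0.9821·C_{A0}·X = 0.9821×2.68×0.262 = 0.690 mol·L⁻¹; Y_B = C_B/C_{A0} = 0.257.

0.257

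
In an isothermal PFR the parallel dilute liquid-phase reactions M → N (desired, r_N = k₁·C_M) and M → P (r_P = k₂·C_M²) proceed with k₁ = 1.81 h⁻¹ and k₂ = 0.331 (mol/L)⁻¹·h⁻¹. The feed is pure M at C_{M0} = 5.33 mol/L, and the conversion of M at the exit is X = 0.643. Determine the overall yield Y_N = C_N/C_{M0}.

C_M = C_{M0}(1−X) = 1.903 mol/L.
Along a PFR/batch, dC_N/dC_M = −r_N/(r_N+r_P) = −k₁/(k₁+k₂·C_M).
Integrating from C_{M0} to C_M: C_N = (1.81/0.331)·ln[(1.81+0.331·5.33)/(1.81+0.331·1.90)] = 5.468·ln(3.574/2.440) = 2.088 mol/L.
Y_N = C_N/C_{M0} = 2.088/5.33 = 0.392.

0.392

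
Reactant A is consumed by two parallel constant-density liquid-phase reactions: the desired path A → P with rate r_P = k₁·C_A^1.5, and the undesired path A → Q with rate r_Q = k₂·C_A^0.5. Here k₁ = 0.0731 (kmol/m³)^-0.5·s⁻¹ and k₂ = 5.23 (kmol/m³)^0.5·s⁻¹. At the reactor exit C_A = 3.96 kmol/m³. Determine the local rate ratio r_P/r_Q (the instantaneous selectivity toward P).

0.0553

S_{P/Q} = r_P/r_Q = (k₁·C_A^1.5)/(k₂·C_A^0.5) = (k₁/k₂)·C_A.
= (0.0731×3.960^1.5) / (5.23×3.960^0.5) = 0.5760/10.41 = 0.0553.
Since the desired path is higher order in A, keeping C_A high (PFR or concentrated feed) favours P.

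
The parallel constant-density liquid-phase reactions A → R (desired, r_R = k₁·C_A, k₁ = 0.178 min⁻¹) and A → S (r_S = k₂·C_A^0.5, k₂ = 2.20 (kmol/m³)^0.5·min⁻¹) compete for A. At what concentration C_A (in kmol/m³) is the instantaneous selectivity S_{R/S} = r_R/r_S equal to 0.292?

13.0 kmol/m³

S_{R/S} = (k₁/k₂)·C_A^0.5 ⇒ C_A = (S·k₂/k₁)^(2).
= (0.292×2.20/0.178)^(2) = (3.609)^(2) = 13.0 kmol/m³.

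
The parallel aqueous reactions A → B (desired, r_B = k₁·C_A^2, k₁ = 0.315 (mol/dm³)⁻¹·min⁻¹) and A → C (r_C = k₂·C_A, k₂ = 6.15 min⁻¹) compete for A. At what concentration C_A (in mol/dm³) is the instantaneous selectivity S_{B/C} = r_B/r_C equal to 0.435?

8.49 mol/dm³

S_{B/C} = (k₁/k₂)·C_A ⇒ C_A = S·k₂/k₁.
= 0.435×6.15/0.315 = 8.49 mol/dm³.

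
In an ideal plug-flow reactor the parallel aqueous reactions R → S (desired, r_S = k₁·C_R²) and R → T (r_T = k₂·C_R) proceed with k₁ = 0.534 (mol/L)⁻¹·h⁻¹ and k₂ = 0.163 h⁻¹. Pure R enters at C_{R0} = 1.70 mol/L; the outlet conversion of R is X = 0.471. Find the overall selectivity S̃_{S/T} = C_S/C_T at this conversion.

4.15

C_R = C_{R0}(1−X) = 0.8993 mol/L.
Along a PFR/batch, dC_T/dC_R = −r_T/(r_S+r_T) = −k₂/(k₂+k₁·C_R).
Integrating from C_{R0} to C_R: C_T = (0.163/0.534)·ln[(0.163+0.534·1.70)/(0.163+0.534·0.899)] = 0.3052·ln(1.071/0.6432) = 0.1556 mol/L.
Then C_S = (C_{R0}−C_R) − C_T = 0.8007 − 0.1556 = 0.6451 mol/L.
S̃_{S/T} = C_S/C_T = 0.6451/0.1556 = 4.15.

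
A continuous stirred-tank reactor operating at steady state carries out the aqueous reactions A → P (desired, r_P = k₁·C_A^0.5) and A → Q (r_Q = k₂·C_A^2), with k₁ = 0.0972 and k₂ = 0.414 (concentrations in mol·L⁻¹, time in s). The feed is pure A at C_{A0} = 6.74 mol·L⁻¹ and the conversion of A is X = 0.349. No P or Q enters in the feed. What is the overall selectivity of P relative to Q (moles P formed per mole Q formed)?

Exit C_A = C_{A0}(1−X) = 6.74×0.651 = 4.388 mol·L⁻¹.
A CSTR operates uniformly at the exit composition, giving r_P = 0.2036 and r_Q = 7.970 (each k·C_A^n at C_A = 4.388).
Overall selectivity = C_P/C_Q = r_Pτ/(r_Qτ) = r_P/r_Q = 0.0255.

0.0255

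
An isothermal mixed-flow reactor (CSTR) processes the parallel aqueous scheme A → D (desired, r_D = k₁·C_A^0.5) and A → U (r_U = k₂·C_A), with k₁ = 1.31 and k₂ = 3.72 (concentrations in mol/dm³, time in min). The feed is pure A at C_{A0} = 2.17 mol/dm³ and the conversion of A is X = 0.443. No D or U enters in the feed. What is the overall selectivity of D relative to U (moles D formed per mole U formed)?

Exit C_A = C_{A0}(1−X) = 2.17×0.557 = 1.209 mol/dm³.
A CSTR operates uniformly at the exit composition, giving r_D = 1.440 and r_U = 4.496 (each k·C_A^n at C_A = 1.209).
Overall selectivity = C_D/C_U = r_Dτ/(r_Uτ) = r_D/r_U = 0.320.

0.320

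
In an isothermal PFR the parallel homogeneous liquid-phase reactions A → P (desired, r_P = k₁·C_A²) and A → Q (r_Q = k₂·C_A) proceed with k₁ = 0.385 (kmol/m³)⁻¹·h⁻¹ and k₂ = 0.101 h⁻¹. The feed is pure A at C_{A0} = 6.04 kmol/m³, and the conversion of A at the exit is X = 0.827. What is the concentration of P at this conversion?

4.58 kmol/m³

C_A = C_{A0}(1−X) = 1.045 kmol/m³.
Along a PFR/batch, dC_Q/dC_A = −r_Q/(r_P+r_Q) = −k₂/(k₂+k₁·C_A).
Integrating from C_{A0} to C_A: C_Q = (0.101/0.385)·ln[(0.101+0.385·6.04)/(0.101+0.385·1.04)] = 0.2623·ln(2.426/0.5033) = 0.4127 kmol/m³.
Then C_P = (C_{A0}−C_A) − C_Q = 4.995 − 0.4127 = 4.582 kmol/m³.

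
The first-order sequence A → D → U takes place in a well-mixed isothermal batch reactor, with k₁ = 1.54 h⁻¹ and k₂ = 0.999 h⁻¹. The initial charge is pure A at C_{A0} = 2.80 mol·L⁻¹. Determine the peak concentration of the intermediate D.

1.26 mol·L⁻¹

Evaluating C_D at t_opt = ln(k₂/k₁)/(k₂−k₁) gives C_{D,max}/C_{A0} = (k₁/k₂)^[k₂/(k₂−k₁)].
= (1.54/0.999)^(0.999/(0.999−1.54)) = (1.542)^(-1.847) = 0.4497.
C_{D,max} = 0.4497×2.80 = 1.26 mol·L⁻¹.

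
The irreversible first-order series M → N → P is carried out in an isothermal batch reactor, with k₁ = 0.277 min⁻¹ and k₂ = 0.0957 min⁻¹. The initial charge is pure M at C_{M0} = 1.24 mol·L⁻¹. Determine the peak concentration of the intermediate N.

0.708 mol·L⁻¹

At the optimum, C_{N,max}/C_{M0} = (k₁/k₂)^[k₂/(k₂−k₁)].
= (0.277/0.0957)^(0.0957/(0.0957−0.277)) = (2.894)^(-0.5279) = 0.5706.
C_{N,max} = 0.5706×1.24 = 0.708 mol·L⁻¹.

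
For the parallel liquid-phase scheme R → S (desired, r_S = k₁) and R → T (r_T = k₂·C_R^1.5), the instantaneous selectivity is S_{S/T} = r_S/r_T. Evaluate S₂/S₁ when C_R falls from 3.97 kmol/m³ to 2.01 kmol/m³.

2.78

S_{S/T} = (k₁/k₂)·C_R^-1.5, so S₂/S₁ = (C_{R,2}/C_{R,1})^-1.5.
= (2.01/3.97)^(-1.5) = (0.5063)^(-1.5) = 2.78.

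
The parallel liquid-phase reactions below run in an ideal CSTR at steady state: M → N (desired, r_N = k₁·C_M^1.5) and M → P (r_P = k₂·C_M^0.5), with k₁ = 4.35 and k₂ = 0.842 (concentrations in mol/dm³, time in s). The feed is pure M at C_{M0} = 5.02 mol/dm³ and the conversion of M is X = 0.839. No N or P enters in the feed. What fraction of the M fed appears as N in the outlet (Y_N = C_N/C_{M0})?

Exit C_M = C_{M0}(1−X) = 5.02×0.161 = 0.8082 mol/dm³.
A CSTR operates uniformly at the exit composition, giving r_N = 3.161 and r_P = 0.7570 (each k·C_M^n at C_M = 0.8082).
Fraction of consumed M going to N: r_N/(r_N+r_P) = 0.8068.
C_N = 0.8068·C_{M0}·X = 0.8068×5.02×0.839 = 3.40 mol/dm³; Y_N = C_N/C_{M0} = 0.677.

0.677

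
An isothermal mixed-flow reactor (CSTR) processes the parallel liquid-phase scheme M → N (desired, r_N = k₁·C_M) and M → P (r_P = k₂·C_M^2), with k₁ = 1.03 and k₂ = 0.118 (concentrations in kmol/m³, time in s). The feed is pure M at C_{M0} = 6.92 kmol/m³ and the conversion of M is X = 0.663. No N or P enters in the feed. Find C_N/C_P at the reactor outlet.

Exit C_M = C_{M0}(1−X) = 6.92×0.337 = 2.332 kmol/m³.
A CSTR operates uniformly at the exit composition, giving r_N = 2.402 and r_P = 0.6417 (each k·C_M^n at C_M = 2.332).
Overall selectivity = C_N/C_P = r_Nτ/(r_Pτ) = r_N/r_P = 3.74.

3.74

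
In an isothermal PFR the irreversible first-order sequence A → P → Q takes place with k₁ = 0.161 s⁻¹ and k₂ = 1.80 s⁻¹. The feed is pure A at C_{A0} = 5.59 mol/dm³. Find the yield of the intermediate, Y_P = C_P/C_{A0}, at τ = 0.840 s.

The intermediate concentration in a first-order A→B→C sequence is C_P = k₁C_{A0}(e^(−k₁τ) − e^(−k₂τ))/(k₂−k₁).
e^(−k₁τ) = e^(−0.161×0.840) = e^(−0.1352) = 0.8735; e^(−k₂τ) = e^(−1.512) = 0.2205.
C_P = 0.161×5.59/(1.80−0.161) × (0.8735−0.2205) = 0.5491×0.6530 = 0.3586 mol/dm³.
Y_P = C_P/C_{A0} = 0.3586/5.59 = 0.0641.

0.0641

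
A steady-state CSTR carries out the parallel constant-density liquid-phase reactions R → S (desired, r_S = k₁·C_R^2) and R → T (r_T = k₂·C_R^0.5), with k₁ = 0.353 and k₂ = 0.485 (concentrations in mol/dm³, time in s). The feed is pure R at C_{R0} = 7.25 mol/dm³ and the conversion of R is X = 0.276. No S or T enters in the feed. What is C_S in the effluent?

Exit C_R = C_{R0}(1−X) = 7.25×0.724 = 5.249 mol/dm³.
In a CSTR the entire volume is at exit conditions, so r_S = 0.353×5.249^2 = 9.726 and r_T = 0.485×5.249^0.5 = 1.111.
Fraction of consumed R going to S: r_S/(r_S+r_T) = 0.8975.
C_S = 0.8975·C_{R0}·X = 0.8975×7.25×0.276 = 1.80 mol/dm³.

1.80 mol/dm³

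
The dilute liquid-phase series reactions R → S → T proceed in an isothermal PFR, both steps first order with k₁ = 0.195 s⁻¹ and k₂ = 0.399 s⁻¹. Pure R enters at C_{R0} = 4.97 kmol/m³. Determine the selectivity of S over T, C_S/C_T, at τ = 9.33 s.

The intermediate concentration in a first-order A→B→C sequence is C_S = k₁C_{R0}(e^(−k₁τ) − e^(−k₂τ))/(k₂−k₁).
e^(−k₁τ) = e^(−0.195×9.33) = e^(−1.819) = 0.1621; e^(−k₂τ) = e^(−3.723) = 0.02417.
C_S = 0.195×4.97/(0.399−0.195) × (0.1621−0.02417) = 4.751×0.1380 = 0.6554 kmol/m³.
C_R = C_{R0}e^(−k₁τ) = 0.8058 kmol/m³, so C_T = C_{R0}−C_R−C_S = 3.509 kmol/m³; C_S/C_T = 0.187.

0.187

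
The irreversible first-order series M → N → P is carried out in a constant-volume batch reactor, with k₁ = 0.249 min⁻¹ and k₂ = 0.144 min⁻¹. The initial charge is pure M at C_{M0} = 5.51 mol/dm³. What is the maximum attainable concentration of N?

At the optimum, C_{N,max}/C_{M0} = (k₁/k₂)^[k₂/(k₂−k₁)].
= (0.249/0.144)^(0.144/(0.144−0.249)) = (1.729)^(-1.371) = 0.4719.
C_{N,max} = 0.4719×5.51 = 2.60 mol/dm³.

2.60 mol/dm³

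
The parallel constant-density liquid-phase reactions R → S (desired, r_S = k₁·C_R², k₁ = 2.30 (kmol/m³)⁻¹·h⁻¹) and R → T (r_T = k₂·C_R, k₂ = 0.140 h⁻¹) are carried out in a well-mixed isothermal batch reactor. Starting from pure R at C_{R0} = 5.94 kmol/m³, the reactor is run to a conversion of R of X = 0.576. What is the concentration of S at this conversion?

C_R = C_{R0}(1−X) = 2.519 kmol/m³.
Along a PFR/batch, dC_T/dC_R = −r_T/(r_S+r_T) = −k₂/(k₂+k₁·C_R).
Integrating from C_{R0} to C_R: C_T = (0.140/2.30)·ln[(0.140+2.30·5.94)/(0.140+2.30·2.52)] = 0.06087·ln(13.80/5.933) = 0.05139 kmol/m³.
Then C_S = (C_{R0}−C_R) − C_T = 3.421 − 0.05139 = 3.370 kmol/m³.

3.37 kmol/m³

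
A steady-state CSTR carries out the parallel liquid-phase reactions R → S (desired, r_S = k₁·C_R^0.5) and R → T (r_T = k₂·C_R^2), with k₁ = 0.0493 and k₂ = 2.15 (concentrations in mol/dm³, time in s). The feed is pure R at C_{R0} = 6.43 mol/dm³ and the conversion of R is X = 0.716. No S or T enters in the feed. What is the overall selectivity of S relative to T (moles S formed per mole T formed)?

Exit C_R = C_{R0}(1−X) = 6.43×0.284 = 1.826 mol/dm³.
A CSTR operates uniformly at the exit composition, giving r_S = 0.06662 and r_T = 7.170 (each k·C_R^n at C_R = 1.826).
Overall selectivity = C_S/C_T = r_Sτ/(r_Tτ) = r_S/r_T = 0.00929.

0.00929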